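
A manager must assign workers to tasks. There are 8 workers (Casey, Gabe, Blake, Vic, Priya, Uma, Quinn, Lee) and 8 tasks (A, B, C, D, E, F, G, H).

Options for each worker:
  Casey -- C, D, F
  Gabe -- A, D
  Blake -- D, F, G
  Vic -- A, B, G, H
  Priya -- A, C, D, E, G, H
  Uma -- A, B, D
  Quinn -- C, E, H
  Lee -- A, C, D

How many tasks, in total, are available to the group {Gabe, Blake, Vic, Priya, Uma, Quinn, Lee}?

8

The union of neighbours of {Gabe, Blake, Vic, Priya, Uma, Quinn, Lee} is {A, B, C, D, E, F, G, H}, which has 8 elements.
Since |N(S)| = 8 ≥ |S| = 7, Hall's condition holds for this subset.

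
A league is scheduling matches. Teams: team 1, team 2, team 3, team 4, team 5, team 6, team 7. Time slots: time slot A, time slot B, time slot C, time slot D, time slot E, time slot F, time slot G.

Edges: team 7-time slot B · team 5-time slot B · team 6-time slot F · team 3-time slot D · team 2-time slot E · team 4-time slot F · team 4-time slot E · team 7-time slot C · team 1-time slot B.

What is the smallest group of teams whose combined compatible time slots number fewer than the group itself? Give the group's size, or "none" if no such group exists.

Take S = {team 1, team 5}. Its neighbourhood is {time slot B}, so |N(S)| = 1 < |S| = 2.
No single vertex violates Hall's condition since each has at least one neighbour, so 2 is the minimum.

2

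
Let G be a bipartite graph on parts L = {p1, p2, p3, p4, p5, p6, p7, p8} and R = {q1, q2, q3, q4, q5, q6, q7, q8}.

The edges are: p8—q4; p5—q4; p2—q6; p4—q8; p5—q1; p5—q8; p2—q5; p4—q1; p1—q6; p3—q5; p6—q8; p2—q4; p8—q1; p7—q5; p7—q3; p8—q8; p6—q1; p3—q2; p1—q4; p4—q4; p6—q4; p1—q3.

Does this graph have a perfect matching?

No

The set {p4, p5, p6, p8} has only 3 neighbours ({q1, q4, q8}), so by Hall's theorem at most 7 of the 8 left vertices can be matched.
Hence no matching covers every left vertex.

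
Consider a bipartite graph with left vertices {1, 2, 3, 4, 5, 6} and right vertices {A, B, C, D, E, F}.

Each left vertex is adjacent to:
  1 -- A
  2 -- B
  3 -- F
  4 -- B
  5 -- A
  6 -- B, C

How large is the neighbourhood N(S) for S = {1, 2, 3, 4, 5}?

The union of neighbours of {1, 2, 3, 4, 5} is {A, B, F}, which has 3 elements.
Since |N(S)| = 3 < |S| = 5, Hall's condition fails for this subset.

3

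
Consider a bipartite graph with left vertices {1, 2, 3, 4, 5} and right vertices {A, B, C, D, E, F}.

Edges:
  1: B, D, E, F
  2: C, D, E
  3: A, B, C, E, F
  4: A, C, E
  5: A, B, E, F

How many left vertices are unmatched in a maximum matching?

0

One maximum matching: 1-E, 2-D, 3-A, 4-C, 5-B.
All 5 left vertices are matched, so no larger matching exists.
That matches 5 of the 5, leaving 0 unmatched; no matching can do better.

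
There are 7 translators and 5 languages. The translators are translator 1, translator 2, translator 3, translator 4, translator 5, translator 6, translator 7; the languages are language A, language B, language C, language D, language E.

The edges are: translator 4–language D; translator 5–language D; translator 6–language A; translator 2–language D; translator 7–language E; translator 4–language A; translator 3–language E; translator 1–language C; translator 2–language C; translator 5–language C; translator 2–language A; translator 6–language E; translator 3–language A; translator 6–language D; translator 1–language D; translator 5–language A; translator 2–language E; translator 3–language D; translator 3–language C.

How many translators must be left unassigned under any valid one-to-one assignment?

A valid assignment of size 4: translator 1–language C, translator 2–language D, translator 3–language E, translator 4–language A.
The set {translator 1, translator 2, translator 3, translator 4, translator 5, translator 6, translator 7} has only 4 neighbours ({language A, language C, language D, language E}), so by Hall's theorem at most 4 of the 7 translators can be matched.
That matches 4 of the 7, leaving 3 unmatched; no matching can do better.

3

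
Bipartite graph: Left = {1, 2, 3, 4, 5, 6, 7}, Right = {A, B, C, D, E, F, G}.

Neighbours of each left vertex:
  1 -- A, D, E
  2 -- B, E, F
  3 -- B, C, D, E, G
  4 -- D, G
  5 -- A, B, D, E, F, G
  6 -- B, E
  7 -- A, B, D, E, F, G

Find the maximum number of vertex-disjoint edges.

7

A valid assignment of size 7: 1→E, 2→F, 3→C, 4→D, 5→A, 6→B, 7→G.
All 7 left vertices are matched, so no larger matching exists.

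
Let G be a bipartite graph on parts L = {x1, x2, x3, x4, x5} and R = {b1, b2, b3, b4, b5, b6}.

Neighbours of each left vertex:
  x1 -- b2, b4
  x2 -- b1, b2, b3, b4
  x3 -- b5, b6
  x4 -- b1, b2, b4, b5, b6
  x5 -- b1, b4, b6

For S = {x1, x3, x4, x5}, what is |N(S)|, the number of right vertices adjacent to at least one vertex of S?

The union of neighbours of {x1, x3, x4, x5} is {b1, b2, b4, b5, b6}, which has 5 elements.
Since |N(S)| = 5 ≥ |S| = 4, Hall's condition holds for this subset.

5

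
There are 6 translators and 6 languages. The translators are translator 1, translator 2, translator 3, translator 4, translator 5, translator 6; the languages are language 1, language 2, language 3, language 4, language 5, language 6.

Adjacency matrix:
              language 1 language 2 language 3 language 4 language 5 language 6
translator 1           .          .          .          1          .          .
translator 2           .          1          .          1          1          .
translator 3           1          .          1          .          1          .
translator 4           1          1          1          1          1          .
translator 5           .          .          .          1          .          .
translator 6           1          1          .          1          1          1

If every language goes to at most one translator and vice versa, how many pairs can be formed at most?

A valid assignment of size 5: translator 1–language 4, translator 2–language 5, translator 3–language 1, translator 4–language 3, translator 6–language 2.
The set {translator 1, translator 5} has only 1 neighbour ({language 4}), so by Hall's theorem at most 5 of the 6 translators can be matched.

5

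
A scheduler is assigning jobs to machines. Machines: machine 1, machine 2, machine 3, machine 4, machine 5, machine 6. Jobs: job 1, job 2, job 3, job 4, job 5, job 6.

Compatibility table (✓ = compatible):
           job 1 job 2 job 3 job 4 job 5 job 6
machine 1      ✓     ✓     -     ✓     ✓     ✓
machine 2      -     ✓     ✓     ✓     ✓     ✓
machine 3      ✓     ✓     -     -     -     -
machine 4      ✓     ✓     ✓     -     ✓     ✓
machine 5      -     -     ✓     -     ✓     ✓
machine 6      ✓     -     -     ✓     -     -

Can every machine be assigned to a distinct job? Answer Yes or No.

Yes

One maximum matching: machine 1–job 5, machine 2–job 4, machine 3–job 2, machine 4–job 3, machine 5–job 6, machine 6–job 1.
All 6 machines are covered.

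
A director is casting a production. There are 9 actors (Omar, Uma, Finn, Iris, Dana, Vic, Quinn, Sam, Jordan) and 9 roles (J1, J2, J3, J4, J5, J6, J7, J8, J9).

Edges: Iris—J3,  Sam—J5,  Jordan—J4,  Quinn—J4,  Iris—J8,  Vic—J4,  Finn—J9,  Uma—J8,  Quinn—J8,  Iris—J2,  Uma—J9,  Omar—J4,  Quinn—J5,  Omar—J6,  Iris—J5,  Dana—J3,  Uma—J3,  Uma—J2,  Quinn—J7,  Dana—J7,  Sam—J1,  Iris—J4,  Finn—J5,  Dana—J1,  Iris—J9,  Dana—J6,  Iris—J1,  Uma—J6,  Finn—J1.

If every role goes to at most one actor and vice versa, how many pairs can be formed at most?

For example, pair Omar–J6, Uma–J2, Finn–J9, Iris–J1, Dana–J3, Vic–J4, Quinn–J7, Sam–J5.
The set {Vic, Jordan} has only 1 neighbour ({J4}), so by Hall's theorem at most 8 of the 9 actors can be matched.

8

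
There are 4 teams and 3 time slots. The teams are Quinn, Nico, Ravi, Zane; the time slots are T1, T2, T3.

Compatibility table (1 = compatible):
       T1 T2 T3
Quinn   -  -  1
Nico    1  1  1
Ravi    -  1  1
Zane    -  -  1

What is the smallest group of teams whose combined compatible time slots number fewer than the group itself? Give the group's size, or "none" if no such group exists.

2

Take S = {Quinn, Zane}. Its neighbourhood is {T3}, so |N(S)| = 1 < |S| = 2.
No single vertex violates Hall's condition since each has at least one neighbour, so 2 is the minimum.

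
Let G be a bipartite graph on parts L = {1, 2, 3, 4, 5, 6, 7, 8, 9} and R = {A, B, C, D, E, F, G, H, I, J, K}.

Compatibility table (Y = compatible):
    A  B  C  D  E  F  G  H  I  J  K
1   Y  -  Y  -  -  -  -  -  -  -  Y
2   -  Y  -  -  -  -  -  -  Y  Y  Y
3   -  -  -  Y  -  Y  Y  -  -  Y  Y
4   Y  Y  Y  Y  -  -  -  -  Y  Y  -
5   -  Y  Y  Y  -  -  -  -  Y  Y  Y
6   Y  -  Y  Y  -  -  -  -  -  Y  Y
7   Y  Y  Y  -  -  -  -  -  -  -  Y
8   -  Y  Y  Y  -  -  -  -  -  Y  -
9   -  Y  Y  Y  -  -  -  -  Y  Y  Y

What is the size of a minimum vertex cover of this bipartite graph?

A maximum matching has 8 edges (e.g. 1–K, 2–I, 3–G, 4–A, 5–D, 6–J, 7–C, 8–B).
By König's theorem the minimum vertex cover has the same size. One such cover is {3, A, B, C, D, I, J, K}.

8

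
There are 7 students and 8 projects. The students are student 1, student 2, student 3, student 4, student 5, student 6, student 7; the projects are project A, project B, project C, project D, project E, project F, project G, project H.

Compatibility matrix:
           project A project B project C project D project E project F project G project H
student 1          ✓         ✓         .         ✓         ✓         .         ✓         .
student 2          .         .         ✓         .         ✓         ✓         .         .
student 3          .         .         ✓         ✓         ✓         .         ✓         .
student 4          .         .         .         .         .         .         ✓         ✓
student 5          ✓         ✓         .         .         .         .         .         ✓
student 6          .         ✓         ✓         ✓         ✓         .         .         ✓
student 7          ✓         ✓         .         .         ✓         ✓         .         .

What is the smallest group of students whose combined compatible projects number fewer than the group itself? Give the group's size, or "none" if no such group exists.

A matching saturating every student exists, for instance student 1→project A, student 2→project F, student 3→project C, student 4→project G, student 5→project B, student 6→project H, student 7→project E.
By Hall's marriage theorem, this means |N(S)| ≥ |S| for every subset S, so no violating subset exists.

none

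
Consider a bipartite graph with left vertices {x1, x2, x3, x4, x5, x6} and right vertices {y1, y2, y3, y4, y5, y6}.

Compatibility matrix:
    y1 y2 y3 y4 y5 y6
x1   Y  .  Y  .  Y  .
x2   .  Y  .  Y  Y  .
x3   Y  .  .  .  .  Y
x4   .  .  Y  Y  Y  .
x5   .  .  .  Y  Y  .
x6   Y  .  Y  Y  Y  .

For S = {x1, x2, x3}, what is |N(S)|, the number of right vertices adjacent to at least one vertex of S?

6

The union of neighbours of {x1, x2, x3} is {y1, y2, y3, y4, y5, y6}, which has 6 elements.
Since |N(S)| = 6 ≥ |S| = 3, Hall's condition holds for this subset.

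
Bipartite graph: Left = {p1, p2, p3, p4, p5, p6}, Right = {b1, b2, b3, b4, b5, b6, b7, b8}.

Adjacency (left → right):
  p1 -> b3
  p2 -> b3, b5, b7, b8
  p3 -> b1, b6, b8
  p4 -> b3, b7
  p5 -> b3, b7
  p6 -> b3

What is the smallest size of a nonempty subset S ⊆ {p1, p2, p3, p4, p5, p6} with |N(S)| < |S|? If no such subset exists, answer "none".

Take S = {p1, p6}. Its neighbourhood is {b3}, so |N(S)| = 1 < |S| = 2.
No single vertex violates Hall's condition since each has at least one neighbour, so 2 is the minimum.

2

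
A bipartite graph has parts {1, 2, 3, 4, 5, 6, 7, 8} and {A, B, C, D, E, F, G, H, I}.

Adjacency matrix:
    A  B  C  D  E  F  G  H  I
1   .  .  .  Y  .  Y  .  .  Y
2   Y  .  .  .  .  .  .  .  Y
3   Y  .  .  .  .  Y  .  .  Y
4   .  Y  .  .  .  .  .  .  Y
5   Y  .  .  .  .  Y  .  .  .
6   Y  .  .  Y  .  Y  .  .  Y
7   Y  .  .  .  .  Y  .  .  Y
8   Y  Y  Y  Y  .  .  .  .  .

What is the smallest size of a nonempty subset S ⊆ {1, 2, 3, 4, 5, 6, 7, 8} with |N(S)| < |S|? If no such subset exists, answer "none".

Take S = {2, 3, 5, 7}. Its neighbourhood is {A, F, I}, so |N(S)| = 3 < |S| = 4.
Every subset of size less than 4 has at least as many neighbours as members, so 4 is the minimum.

4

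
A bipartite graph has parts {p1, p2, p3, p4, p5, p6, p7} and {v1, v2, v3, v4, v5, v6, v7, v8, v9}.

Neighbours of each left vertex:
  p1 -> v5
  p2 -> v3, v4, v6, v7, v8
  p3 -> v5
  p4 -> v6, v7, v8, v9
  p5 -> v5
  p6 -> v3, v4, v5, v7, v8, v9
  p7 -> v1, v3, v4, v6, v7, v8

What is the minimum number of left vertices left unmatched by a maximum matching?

2

For example, pair p1→v5, p2→v6, p4→v7, p6→v4, p7→v3.
The set {p1, p3, p5} has only 1 neighbour ({v5}), so by Hall's theorem at most 5 of the 7 left vertices can be matched.
That matches 5 of the 7, leaving 2 unmatched; no matching can do better.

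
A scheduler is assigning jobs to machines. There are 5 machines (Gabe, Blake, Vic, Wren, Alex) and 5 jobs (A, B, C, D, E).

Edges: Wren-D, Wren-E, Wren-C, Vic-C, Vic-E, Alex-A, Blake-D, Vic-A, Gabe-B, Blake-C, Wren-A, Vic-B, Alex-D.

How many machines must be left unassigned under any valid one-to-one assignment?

0

One maximum matching: Gabe–B, Blake–C, Vic–E, Wren–A, Alex–D.
This saturates every machine, so 5 is the maximum.
That matches 5 of the 5, leaving 0 unmatched; no matching can do better.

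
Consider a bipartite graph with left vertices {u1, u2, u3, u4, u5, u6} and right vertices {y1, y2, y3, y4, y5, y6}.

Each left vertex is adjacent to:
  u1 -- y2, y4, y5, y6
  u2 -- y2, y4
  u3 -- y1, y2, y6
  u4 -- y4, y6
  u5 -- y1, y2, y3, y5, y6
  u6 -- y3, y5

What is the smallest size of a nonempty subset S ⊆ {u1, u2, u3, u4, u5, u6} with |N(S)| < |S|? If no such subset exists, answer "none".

none

A matching saturating every left vertex exists, for instance u1→y5, u2→y2, u3→y1, u4→y4, u5→y6, u6→y3.
By Hall's marriage theorem, this means |N(S)| ≥ |S| for every subset S, so no violating subset exists.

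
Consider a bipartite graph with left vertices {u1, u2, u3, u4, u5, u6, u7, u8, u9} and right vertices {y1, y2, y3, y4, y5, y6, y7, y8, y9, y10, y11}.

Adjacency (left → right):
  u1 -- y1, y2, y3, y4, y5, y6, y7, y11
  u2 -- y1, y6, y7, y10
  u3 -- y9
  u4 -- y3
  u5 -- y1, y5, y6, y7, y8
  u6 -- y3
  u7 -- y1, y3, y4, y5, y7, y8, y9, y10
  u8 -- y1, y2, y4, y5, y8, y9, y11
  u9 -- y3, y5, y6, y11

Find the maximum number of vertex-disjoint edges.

8

For example, pair u1→y7, u2→y10, u3→y9, u4→y3, u5→y1, u7→y4, u8→y11, u9→y6.
The set {u4, u6} has only 1 neighbour ({y3}), so by Hall's theorem at most 8 of the 9 left vertices can be matched.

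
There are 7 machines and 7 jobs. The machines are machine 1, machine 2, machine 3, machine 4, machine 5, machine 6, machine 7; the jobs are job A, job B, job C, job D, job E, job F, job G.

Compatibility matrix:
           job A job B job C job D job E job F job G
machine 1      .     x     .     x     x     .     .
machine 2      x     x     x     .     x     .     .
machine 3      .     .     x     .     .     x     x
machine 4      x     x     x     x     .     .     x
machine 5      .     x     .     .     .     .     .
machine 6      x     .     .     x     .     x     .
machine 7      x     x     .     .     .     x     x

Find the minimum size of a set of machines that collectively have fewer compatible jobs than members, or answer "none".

A matching saturating every machine exists, for instance machine 1→job E, machine 2→job C, machine 3→job G, machine 4→job D, machine 5→job B, machine 6→job F, machine 7→job A.
By Hall's marriage theorem, this means |N(S)| ≥ |S| for every subset S, so no violating subset exists.

none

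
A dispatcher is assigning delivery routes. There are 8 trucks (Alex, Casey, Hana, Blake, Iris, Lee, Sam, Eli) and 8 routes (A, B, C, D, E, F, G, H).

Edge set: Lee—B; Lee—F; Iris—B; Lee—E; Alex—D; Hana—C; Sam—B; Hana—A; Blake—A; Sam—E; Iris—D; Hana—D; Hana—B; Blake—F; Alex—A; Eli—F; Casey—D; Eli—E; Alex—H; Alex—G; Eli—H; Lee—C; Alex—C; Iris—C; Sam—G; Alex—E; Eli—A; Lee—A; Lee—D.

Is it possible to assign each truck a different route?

Yes

A valid assignment of size 8: Alex→G, Casey→D, Hana→A, Blake→F, Iris→C, Lee→E, Sam→B, Eli→H.
All 8 trucks are covered.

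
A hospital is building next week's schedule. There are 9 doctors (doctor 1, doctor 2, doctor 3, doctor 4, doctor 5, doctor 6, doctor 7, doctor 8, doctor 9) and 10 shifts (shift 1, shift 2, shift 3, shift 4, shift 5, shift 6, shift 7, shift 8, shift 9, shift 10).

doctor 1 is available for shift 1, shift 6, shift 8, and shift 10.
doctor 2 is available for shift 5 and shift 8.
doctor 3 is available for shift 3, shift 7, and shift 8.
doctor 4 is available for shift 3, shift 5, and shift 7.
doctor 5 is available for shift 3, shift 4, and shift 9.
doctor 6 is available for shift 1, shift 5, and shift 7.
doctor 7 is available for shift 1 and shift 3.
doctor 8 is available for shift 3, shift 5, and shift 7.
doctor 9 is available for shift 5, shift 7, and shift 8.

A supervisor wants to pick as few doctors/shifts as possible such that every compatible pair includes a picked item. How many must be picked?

A maximum matching has 7 edges (e.g. doctor 1–shift 10, doctor 2–shift 5, doctor 3–shift 8, doctor 4–shift 7, doctor 5–shift 4, doctor 6–shift 1, doctor 7–shift 3).
By König's theorem the minimum vertex cover has the same size. One such cover is {doctor 1, doctor 5, shift 1, shift 3, shift 5, shift 7, shift 8}.

7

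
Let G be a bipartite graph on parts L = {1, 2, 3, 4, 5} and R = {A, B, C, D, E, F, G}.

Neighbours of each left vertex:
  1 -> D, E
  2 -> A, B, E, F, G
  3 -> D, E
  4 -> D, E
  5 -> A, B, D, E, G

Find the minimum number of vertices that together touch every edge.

4

{2, 5, D, E} is a vertex cover of size 4: every edge has an endpoint in this set.
No smaller cover exists because 1–D, 2–A, 3–E, 5–G is a matching of size 4, and a cover must include an endpoint of each of these disjoint edges (König's theorem).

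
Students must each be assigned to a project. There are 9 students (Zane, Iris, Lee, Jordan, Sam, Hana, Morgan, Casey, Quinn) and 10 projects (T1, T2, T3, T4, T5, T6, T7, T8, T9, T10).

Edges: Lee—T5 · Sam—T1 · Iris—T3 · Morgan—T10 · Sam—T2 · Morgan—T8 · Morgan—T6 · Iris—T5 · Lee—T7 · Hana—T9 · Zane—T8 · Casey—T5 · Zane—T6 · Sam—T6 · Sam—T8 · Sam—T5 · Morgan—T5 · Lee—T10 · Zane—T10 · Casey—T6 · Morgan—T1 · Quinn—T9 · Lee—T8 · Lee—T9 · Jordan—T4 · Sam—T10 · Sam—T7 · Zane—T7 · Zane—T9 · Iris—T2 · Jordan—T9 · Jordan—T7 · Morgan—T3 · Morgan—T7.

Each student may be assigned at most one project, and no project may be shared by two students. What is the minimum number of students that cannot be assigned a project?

1

For example, pair Zane→T10, Iris→T2, Lee→T5, Jordan→T4, Sam→T1, Hana→T9, Morgan→T7, Casey→T6.
The set {Hana, Quinn} has only 1 neighbour ({T9}), so by Hall's theorem at most 8 of the 9 students can be matched.
That matches 8 of the 9, leaving 1 unmatched; no matching can do better.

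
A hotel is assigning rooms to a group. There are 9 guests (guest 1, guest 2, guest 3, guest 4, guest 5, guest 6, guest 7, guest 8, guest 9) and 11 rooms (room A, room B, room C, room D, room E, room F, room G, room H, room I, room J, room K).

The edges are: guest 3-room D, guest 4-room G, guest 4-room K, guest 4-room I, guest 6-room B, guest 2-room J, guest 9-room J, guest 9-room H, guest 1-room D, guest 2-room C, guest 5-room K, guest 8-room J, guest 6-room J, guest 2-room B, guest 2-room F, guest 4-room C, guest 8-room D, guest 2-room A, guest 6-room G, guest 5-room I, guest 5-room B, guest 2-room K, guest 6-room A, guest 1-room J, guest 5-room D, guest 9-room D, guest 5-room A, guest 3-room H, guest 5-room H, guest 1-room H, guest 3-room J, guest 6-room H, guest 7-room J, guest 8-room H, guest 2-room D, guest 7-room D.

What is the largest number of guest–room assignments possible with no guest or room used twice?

A valid assignment of size 7: guest 1-room D, guest 2-room C, guest 3-room H, guest 4-room K, guest 5-room I, guest 6-room A, guest 7-room J.
The set {guest 1, guest 3, guest 7, guest 8, guest 9} has only 3 neighbours ({room D, room H, room J}), so by Hall's theorem at most 7 of the 9 guests can be matched.

7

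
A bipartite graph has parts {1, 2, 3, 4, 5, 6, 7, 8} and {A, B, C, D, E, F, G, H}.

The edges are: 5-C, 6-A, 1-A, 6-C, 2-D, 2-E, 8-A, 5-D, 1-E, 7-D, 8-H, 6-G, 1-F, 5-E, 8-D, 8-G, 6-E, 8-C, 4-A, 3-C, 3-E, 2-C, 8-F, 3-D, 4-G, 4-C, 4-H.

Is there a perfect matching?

The set {2, 3, 5, 7} has only 3 neighbours ({C, D, E}), so by Hall's theorem at most 7 of the 8 left vertices can be matched.
Hence no matching covers every left vertex.

No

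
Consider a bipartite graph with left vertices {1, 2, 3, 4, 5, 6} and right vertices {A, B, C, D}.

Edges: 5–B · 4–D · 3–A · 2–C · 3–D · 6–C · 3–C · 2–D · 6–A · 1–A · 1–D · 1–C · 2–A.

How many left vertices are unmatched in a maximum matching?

One maximum matching: 1–A, 2–D, 3–C, 5–B.
The set {1, 2, 3, 4, 6} has only 3 neighbours ({A, C, D}), so by Hall's theorem at most 4 of the 6 left vertices can be matched.
That matches 4 of the 6, leaving 2 unmatched; no matching can do better.

2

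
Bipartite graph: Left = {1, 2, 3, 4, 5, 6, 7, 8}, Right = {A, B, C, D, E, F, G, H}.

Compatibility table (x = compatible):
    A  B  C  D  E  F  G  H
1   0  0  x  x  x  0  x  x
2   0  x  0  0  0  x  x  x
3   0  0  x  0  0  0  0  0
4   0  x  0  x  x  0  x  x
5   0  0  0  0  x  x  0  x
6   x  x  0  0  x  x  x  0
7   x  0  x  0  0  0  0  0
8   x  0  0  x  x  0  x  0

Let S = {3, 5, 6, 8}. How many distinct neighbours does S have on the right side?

8

The union of neighbours of {3, 5, 6, 8} is {A, B, C, D, E, F, G, H}, which has 8 elements.
Since |N(S)| = 8 ≥ |S| = 4, Hall's condition holds for this subset.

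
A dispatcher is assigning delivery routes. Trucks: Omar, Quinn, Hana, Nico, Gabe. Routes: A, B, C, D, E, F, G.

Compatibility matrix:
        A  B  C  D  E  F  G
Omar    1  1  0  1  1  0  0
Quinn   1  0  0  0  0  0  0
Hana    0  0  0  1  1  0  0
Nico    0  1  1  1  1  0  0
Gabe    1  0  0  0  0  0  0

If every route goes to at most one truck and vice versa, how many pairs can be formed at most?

For example, pair Omar→E, Quinn→A, Hana→D, Nico→B.
The set {Quinn, Gabe} has only 1 neighbour ({A}), so by Hall's theorem at most 4 of the 5 trucks can be matched.

4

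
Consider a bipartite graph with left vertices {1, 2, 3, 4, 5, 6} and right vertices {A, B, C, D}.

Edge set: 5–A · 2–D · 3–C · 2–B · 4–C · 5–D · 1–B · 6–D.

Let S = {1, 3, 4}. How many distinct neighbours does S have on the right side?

2

The union of neighbours of {1, 3, 4} is {B, C}, which has 2 elements.
Since |N(S)| = 2 < |S| = 3, Hall's condition fails for this subset.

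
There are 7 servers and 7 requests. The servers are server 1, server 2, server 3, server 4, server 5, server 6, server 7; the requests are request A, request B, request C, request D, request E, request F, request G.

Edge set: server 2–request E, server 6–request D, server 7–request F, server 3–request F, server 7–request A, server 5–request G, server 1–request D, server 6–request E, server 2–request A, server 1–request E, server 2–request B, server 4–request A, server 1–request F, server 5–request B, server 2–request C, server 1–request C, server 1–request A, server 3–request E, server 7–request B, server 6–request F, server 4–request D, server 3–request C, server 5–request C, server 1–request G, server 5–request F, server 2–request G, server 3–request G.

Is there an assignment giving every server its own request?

For example, pair server 1–request D, server 2–request G, server 3–request C, server 4–request A, server 5–request B, server 6–request E, server 7–request F.
All 7 servers are covered.

Yes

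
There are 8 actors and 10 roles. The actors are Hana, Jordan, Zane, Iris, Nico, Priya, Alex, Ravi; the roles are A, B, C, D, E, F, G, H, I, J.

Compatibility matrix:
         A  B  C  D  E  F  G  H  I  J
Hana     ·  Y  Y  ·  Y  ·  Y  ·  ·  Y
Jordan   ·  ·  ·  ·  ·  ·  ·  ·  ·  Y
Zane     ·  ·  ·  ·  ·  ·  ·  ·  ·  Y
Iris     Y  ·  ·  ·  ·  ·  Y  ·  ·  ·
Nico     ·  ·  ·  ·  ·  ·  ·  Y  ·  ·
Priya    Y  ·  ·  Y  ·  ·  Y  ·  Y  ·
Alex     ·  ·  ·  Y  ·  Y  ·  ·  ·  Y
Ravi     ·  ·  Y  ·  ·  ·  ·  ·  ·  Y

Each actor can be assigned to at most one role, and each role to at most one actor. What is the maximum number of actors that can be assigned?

7

For example, pair Hana→E, Jordan→J, Iris→G, Nico→H, Priya→I, Alex→D, Ravi→C.
The set {Jordan, Zane} has only 1 neighbour ({J}), so by Hall's theorem at most 7 of the 8 actors can be matched.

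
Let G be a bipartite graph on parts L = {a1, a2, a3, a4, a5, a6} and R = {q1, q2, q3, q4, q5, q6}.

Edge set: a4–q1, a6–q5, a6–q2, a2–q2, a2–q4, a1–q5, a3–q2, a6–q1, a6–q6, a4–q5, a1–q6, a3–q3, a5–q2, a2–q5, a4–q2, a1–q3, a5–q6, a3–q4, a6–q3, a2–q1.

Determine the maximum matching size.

For example, pair a1–q5, a2–q4, a3–q3, a4–q1, a5–q2, a6–q6.
All 6 left vertices are matched, so no larger matching exists.

6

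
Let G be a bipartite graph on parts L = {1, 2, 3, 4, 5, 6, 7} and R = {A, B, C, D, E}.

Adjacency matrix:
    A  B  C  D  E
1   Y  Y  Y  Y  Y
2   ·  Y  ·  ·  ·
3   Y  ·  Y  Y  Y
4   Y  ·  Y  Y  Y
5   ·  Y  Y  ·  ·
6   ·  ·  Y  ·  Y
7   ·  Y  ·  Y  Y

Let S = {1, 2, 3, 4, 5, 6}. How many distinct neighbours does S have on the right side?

The union of neighbours of {1, 2, 3, 4, 5, 6} is {A, B, C, D, E}, which has 5 elements.
Since |N(S)| = 5 < |S| = 6, Hall's condition fails for this subset.

5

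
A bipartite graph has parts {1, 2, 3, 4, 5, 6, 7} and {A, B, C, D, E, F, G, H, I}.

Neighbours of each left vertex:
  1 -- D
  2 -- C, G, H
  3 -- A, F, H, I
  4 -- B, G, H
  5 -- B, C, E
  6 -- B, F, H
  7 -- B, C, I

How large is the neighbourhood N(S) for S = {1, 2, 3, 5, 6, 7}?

9

The union of neighbours of {1, 2, 3, 5, 6, 7} is {A, B, C, D, E, F, G, H, I}, which has 9 elements.
Since |N(S)| = 9 ≥ |S| = 6, Hall's condition holds for this subset.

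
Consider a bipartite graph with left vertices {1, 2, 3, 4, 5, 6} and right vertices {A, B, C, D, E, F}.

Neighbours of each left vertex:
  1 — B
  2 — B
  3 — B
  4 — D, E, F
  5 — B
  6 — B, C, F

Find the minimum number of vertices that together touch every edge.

3

The 3 edges 1–B, 4–E, 6–F form a matching, so any vertex cover needs at least 3 vertices (one per matched edge).
Conversely {4, 6, B} meets every edge and has exactly 3 vertices, so 3 is optimal.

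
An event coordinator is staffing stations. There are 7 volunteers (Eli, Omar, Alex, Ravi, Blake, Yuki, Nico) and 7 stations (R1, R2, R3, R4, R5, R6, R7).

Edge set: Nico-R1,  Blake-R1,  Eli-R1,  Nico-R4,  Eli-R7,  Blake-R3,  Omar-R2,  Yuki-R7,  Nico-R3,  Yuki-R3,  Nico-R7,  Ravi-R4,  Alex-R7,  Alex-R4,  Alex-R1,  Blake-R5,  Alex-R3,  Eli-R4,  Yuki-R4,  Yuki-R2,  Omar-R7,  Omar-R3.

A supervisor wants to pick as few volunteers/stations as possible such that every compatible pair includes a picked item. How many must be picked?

A maximum matching has 6 edges (e.g. Eli–R1, Omar–R2, Alex–R3, Ravi–R4, Blake–R5, Yuki–R7).
By König's theorem the minimum vertex cover has the same size. One such cover is {Blake, R1, R2, R3, R4, R7}.

6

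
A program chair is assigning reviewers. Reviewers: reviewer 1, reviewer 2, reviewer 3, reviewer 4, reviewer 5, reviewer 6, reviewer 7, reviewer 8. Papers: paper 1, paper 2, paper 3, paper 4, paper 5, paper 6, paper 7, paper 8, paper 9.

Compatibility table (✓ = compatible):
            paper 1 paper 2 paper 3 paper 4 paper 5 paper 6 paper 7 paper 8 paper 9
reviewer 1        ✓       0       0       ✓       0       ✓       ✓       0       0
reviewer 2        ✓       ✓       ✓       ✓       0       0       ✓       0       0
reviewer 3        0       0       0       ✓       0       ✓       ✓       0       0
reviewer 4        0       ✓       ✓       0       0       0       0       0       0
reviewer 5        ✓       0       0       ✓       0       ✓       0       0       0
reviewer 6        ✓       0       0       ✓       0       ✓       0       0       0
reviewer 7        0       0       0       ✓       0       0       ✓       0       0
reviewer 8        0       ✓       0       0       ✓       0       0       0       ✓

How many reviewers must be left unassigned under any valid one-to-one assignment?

1

For example, pair reviewer 1–paper 1, reviewer 2–paper 2, reviewer 3–paper 7, reviewer 4–paper 3, reviewer 5–paper 4, reviewer 6–paper 6, reviewer 8–paper 5.
The set {reviewer 1, reviewer 3, reviewer 5, reviewer 6, reviewer 7} has only 4 neighbours ({paper 1, paper 4, paper 6, paper 7}), so by Hall's theorem at most 7 of the 8 reviewers can be matched.
That matches 7 of the 8, leaving 1 unmatched; no matching can do better.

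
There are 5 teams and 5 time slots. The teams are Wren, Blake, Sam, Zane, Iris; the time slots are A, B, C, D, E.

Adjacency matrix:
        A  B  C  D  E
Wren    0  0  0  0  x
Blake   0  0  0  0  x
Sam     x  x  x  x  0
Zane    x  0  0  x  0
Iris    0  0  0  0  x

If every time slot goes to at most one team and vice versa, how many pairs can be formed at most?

For example, pair Wren–E, Sam–B, Zane–D.
The set {Wren, Blake, Iris} has only 1 neighbour ({E}), so by Hall's theorem at most 3 of the 5 teams can be matched.

3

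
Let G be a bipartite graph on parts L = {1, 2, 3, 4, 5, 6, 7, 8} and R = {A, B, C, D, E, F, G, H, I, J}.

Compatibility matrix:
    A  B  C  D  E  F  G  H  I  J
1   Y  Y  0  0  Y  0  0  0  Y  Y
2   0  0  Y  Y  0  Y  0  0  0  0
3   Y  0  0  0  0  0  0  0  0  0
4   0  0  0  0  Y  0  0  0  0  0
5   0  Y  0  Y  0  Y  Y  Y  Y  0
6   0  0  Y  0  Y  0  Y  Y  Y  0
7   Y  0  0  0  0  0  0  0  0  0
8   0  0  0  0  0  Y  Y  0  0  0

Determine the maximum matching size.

For example, pair 1–J, 2–C, 3–A, 4–E, 5–H, 6–G, 8–F.
The set {3, 7} has only 1 neighbour ({A}), so by Hall's theorem at most 7 of the 8 left vertices can be matched.

7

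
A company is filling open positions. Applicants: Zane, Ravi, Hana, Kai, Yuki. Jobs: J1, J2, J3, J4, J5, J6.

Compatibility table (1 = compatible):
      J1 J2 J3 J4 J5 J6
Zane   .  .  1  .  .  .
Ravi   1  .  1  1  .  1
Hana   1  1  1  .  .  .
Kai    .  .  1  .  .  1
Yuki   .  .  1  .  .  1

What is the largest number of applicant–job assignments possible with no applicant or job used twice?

A valid assignment of size 4: Zane-J3, Ravi-J1, Hana-J2, Kai-J6.
The set {Zane, Kai, Yuki} has only 2 neighbours ({J3, J6}), so by Hall's theorem at most 4 of the 5 applicants can be matched.

4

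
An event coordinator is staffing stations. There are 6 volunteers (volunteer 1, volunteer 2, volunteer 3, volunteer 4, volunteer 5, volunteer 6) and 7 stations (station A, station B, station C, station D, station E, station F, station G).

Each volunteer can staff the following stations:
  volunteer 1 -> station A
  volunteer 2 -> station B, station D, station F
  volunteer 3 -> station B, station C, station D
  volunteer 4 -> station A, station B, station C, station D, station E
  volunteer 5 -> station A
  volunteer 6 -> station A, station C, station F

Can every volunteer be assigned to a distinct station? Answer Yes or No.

The set {volunteer 1, volunteer 5} has only 1 neighbour ({station A}), so by Hall's theorem at most 5 of the 6 volunteers can be matched.
Hence no matching covers every volunteer.

No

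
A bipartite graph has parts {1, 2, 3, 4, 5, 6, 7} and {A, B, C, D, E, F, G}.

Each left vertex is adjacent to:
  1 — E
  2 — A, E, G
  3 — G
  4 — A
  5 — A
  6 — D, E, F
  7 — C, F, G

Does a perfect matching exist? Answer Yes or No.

The set {1, 2, 3, 4, 5} has only 3 neighbours ({A, E, G}), so by Hall's theorem at most 5 of the 7 left vertices can be matched.
Hence no matching covers every left vertex.

No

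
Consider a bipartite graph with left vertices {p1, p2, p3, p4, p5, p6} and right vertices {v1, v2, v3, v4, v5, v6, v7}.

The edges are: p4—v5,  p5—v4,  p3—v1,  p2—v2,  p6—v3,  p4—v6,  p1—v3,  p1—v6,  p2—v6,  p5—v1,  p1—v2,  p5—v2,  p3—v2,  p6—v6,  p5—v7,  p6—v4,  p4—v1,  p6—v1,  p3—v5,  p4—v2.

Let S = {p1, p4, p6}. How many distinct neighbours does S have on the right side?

The union of neighbours of {p1, p4, p6} is {v1, v2, v3, v4, v5, v6}, which has 6 elements.
Since |N(S)| = 6 ≥ |S| = 3, Hall's condition holds for this subset.

6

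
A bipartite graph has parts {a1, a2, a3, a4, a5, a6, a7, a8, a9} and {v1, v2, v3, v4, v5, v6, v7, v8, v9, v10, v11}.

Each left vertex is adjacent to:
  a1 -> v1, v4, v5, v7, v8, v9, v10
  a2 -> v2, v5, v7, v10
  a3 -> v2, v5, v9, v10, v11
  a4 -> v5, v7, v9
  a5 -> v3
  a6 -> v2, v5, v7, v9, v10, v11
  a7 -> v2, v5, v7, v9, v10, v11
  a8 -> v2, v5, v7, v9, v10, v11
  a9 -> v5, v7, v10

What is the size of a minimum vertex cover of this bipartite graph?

8

A maximum matching has 8 edges (e.g. a1–v1, a2–v5, a3–v9, a4–v7, a5–v3, a6–v2, a7–v11, a8–v10).
By König's theorem the minimum vertex cover has the same size. One such cover is {a1, a5, v2, v5, v7, v9, v10, v11}.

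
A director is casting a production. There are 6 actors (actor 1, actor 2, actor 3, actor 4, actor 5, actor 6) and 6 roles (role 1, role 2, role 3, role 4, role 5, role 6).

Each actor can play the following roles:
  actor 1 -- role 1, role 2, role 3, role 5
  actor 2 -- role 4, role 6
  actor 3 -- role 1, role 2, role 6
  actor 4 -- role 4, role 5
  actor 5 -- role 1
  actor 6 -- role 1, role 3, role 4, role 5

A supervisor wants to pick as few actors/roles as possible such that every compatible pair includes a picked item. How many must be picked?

6

A maximum matching has 6 edges (e.g. actor 1–role 3, actor 2–role 6, actor 3–role 2, actor 4–role 4, actor 5–role 1, actor 6–role 5).
By König's theorem the minimum vertex cover has the same size. One such cover is {actor 1, actor 2, actor 3, actor 4, actor 5, actor 6}.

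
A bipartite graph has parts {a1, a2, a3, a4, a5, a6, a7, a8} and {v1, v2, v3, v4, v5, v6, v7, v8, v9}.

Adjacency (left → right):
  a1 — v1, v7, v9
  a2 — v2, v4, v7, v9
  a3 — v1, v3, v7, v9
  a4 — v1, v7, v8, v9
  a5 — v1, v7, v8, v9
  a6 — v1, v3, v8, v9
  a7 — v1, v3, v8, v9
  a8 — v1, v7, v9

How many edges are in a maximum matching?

For example, pair a1–v9, a2–v2, a3–v3, a4–v7, a5–v8, a6–v1.
The set {a1, a3, a4, a5, a6, a7, a8} has only 5 neighbours ({v1, v3, v7, v8, v9}), so by Hall's theorem at most 6 of the 8 left vertices can be matched.

6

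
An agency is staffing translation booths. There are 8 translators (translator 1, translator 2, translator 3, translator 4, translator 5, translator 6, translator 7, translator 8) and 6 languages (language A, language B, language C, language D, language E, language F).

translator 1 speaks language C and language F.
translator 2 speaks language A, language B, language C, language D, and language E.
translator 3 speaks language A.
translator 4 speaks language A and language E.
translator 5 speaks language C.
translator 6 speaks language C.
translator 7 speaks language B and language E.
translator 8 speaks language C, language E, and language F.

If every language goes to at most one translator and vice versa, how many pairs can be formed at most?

6

One maximum matching: translator 1–language F, translator 2–language D, translator 3–language A, translator 4–language E, translator 5–language C, translator 7–language B.
The set {translator 1, translator 3, translator 4, translator 5, translator 6, translator 8} has only 4 neighbours ({language A, language C, language E, language F}), so by Hall's theorem at most 6 of the 8 translators can be matched.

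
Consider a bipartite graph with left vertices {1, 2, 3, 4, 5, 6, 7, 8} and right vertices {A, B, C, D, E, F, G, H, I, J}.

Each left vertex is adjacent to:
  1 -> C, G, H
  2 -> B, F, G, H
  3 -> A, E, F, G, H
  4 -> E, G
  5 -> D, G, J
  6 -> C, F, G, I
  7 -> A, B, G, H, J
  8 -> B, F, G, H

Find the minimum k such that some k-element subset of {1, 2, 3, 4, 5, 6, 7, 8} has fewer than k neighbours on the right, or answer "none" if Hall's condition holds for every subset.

none

A matching saturating every left vertex exists, for instance 1→G, 2→F, 3→A, 4→E, 5→D, 6→C, 7→J, 8→B.
By Hall's marriage theorem, this means |N(S)| ≥ |S| for every subset S, so no violating subset exists.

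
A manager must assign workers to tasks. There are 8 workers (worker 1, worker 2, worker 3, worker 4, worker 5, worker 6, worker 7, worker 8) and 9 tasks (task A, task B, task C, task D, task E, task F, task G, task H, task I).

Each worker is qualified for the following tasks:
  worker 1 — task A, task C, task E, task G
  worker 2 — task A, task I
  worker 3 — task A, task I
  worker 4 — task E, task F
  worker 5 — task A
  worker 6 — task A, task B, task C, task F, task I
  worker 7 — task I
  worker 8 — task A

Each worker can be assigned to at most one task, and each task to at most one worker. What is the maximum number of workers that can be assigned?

For example, pair worker 1→task G, worker 2→task I, worker 3→task A, worker 4→task E, worker 6→task F.
The set {worker 2, worker 3, worker 5, worker 7, worker 8} has only 2 neighbours ({task A, task I}), so by Hall's theorem at most 5 of the 8 workers can be matched.

5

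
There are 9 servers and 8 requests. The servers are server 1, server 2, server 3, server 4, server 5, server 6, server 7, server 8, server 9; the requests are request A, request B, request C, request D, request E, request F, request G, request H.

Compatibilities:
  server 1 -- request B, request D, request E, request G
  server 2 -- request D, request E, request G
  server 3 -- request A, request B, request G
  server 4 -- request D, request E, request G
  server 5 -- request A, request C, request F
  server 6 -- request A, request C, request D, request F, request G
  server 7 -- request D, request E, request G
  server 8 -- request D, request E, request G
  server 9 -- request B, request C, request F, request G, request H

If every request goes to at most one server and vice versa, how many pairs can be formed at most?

8

A valid assignment of size 8: server 1-request B, server 2-request D, server 3-request A, server 4-request E, server 5-request C, server 6-request F, server 7-request G, server 9-request H.
The set {server 2, server 4, server 7, server 8} has only 3 neighbours ({request D, request E, request G}), so by Hall's theorem at most 8 of the 9 servers can be matched.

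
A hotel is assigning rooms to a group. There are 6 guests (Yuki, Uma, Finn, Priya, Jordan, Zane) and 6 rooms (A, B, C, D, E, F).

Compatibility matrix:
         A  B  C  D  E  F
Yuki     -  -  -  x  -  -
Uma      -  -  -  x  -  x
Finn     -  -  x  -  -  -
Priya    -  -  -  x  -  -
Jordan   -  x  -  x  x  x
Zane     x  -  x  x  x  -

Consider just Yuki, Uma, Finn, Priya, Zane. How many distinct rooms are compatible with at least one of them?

5

The union of neighbours of {Yuki, Uma, Finn, Priya, Zane} is {A, C, D, E, F}, which has 5 elements.
Since |N(S)| = 5 ≥ |S| = 5, Hall's condition holds for this subset.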